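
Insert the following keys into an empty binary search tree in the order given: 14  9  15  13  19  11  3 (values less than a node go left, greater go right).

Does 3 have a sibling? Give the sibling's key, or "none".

14: root
9: left child of 14 (depth 1)
15: right child of 14 (depth 1)
13: right child of 9 (depth 2)
19: right child of 15 (depth 2)
11: left child of 13 (depth 3)
3: left child of 9 (depth 2)

3's parent is 9; the other child of 9 is 13.

13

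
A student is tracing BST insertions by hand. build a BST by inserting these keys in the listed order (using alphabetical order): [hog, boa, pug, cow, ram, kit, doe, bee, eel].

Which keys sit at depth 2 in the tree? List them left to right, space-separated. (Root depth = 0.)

bee cow kit ram

hog: root
boa: left child of hog (depth 1)
pug: right child of hog (depth 1)
cow: right child of boa (depth 2)
ram: right child of pug (depth 2)
kit: left child of pug (depth 2)
doe: right child of cow (depth 3)
bee: left child of boa (depth 2)
eel: right child of doe (depth 4)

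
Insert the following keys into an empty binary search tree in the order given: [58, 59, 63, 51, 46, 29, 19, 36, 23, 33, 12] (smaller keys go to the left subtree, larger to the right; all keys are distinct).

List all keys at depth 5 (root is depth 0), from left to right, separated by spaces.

58: root
59: right child of 58 (depth 1)
63: right child of 59 (depth 2)
51: left child of 58 (depth 1)
46: left child of 51 (depth 2)
29: left child of 46 (depth 3)
19: left child of 29 (depth 4)
36: right child of 29 (depth 4)
23: right child of 19 (depth 5)
33: left child of 36 (depth 5)
12: left child of 19 (depth 5)

12 23 33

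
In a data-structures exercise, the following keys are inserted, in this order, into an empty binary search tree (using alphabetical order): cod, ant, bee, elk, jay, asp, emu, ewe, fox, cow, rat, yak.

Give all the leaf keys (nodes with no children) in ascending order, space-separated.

Insert cod: tree is empty, so cod becomes the root.
Insert ant: ant < cod → go left. Place as left child of cod.
Insert bee: bee < cod → go left; bee > ant → go right. Place as right child of ant.
Insert elk: elk > cod → go right. Place as right child of cod.
Insert jay: jay > cod → go right; jay > elk → go right. Place as right child of elk.
Insert asp: asp < cod → go left; asp > ant → go right; asp < bee → go left. Place as left child of bee.
Insert emu: emu > cod → go right; emu > elk → go right; emu < jay → go left. Place as left child of jay.
Insert ewe: ewe > cod → go right; ewe > elk → go right; ewe < jay → go left; ewe > emu → go right. Place as right child of emu.
Insert fox: fox > cod → go right; fox > elk → go right; fox < jay → go left; fox > emu → go right; fox > ewe → go right. Place as right child of ewe.
Insert cow: cow > cod → go right; cow < elk → go left. Place as left child of elk.
Insert rat: rat > cod → go right; rat > elk → go right; rat > jay → go right. Place as right child of jay.
Insert yak: yak > cod → go right; yak > elk → go right; yak > jay → go right; yak > rat → go right. Place as right child of rat.

asp cow fox yak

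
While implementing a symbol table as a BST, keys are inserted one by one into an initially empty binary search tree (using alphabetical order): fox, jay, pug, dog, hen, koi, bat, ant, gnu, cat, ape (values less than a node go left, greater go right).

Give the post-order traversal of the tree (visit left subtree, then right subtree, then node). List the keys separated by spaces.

fox: root
jay: right child of fox (depth 1)
pug: right child of jay (depth 2)
dog: left child of fox (depth 1)
hen: left child of jay (depth 2)
koi: left child of pug (depth 3)
bat: left child of dog (depth 2)
ant: left child of bat (depth 3)
gnu: left child of hen (depth 3)
cat: right child of bat (depth 3)
ape: right child of ant (depth 4)

ape ant cat bat dog gnu hen koi pug jay fox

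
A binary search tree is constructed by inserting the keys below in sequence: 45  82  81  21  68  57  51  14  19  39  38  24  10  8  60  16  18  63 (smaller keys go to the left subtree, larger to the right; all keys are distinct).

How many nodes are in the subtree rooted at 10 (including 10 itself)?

2

Insert 45: tree is empty, so 45 becomes the root.
Insert 82: 82 > 45 → go right. Place as right child of 45.
Insert 81: 81 > 45 → go right; 81 < 82 → go left. Place as left child of 82.
Insert 21: 21 < 45 → go left. Place as left child of 45.
Insert 68: 68 > 45 → go right; 68 < 82 → go left; 68 < 81 → go left. Place as left child of 81.
Insert 57: 57 > 45 → go right; 57 < 82 → go left; 57 < 81 → go left; 57 < 68 → go left. Place as left child of 68.
Insert 51: 51 > 45 → go right; 51 < 82 → go left; 51 < 81 → go left; 51 < 68 → go left; 51 < 57 → go left. Place as left child of 57.
Insert 14: 14 < 45 → go left; 14 < 21 → go left. Place as left child of 21.
Insert 19: 19 < 45 → go left; 19 < 21 → go left; 19 > 14 → go right. Place as right child of 14.
Insert 39: 39 < 45 → go left; 39 > 21 → go right. Place as right child of 21.
Insert 38: 38 < 45 → go left; 38 > 21 → go right; 38 < 39 → go left. Place as left child of 39.
Insert 24: 24 < 45 → go left; 24 > 21 → go right; 24 < 39 → go left; 24 < 38 → go left. Place as left child of 38.
Insert 10: 10 < 45 → go left; 10 < 21 → go left; 10 < 14 → go left. Place as left child of 14.
Insert 8: 8 < 45 → go left; 8 < 21 → go left; 8 < 14 → go left; 8 < 10 → go left. Place as left child of 10.
Insert 60: 60 > 45 → go right; 60 < 82 → go left; 60 < 81 → go left; 60 < 68 → go left; 60 > 57 → go right. Place as right child of 57.
Insert 16: 16 < 45 → go left; 16 < 21 → go left; 16 > 14 → go right; 16 < 19 → go left. Place as left child of 19.
Insert 18: 18 < 45 → go left; 18 < 21 → go left; 18 > 14 → go right; 18 < 19 → go left; 18 > 16 → go right. Place as right child of 16.
Insert 63: 63 > 45 → go right; 63 < 82 → go left; 63 < 81 → go left; 63 < 68 → go left; 63 > 57 → go right; 63 > 60 → go right. Place as right child of 60.

Subtree rooted at 10 contains: 10, 8 — 2 nodes.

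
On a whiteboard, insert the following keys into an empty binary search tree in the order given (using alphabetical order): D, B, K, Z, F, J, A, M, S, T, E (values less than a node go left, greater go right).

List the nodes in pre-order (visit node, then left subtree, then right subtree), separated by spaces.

D: root
B: left child of D (depth 1)
K: right child of D (depth 1)
Z: right child of K (depth 2)
F: left child of K (depth 2)
J: right child of F (depth 3)
A: left child of B (depth 2)
M: left child of Z (depth 3)
S: right child of M (depth 4)
T: right child of S (depth 5)
E: left child of F (depth 3)

D B A K F E J Z M S T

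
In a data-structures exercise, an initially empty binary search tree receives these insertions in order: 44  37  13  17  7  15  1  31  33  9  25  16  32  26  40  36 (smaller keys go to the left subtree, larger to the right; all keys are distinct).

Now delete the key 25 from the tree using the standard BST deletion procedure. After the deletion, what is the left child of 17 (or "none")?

15

44: root
37: left child of 44 (depth 1)
13: left child of 37 (depth 2)
17: right child of 13 (depth 3)
7: left child of 13 (depth 3)
15: left child of 17 (depth 4)
1: left child of 7 (depth 4)
31: right child of 17 (depth 4)
33: right child of 31 (depth 5)
9: right child of 7 (depth 4)
25: left child of 31 (depth 5)
16: right child of 15 (depth 5)
32: left child of 33 (depth 6)
26: right child of 25 (depth 6)
40: right child of 37 (depth 2)
36: right child of 33 (depth 6)

Delete 25 (at most one child — splice it out).
After deletion, 17's left child: 15.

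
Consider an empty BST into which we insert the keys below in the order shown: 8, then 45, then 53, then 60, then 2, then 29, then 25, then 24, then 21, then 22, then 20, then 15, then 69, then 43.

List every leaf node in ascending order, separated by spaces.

2 15 22 43 69

8: root
45: right child of 8 (depth 1)
53: right child of 45 (depth 2)
60: right child of 53 (depth 3)
2: left child of 8 (depth 1)
29: left child of 45 (depth 2)
25: left child of 29 (depth 3)
24: left child of 25 (depth 4)
21: left child of 24 (depth 5)
22: right child of 21 (depth 6)
20: left child of 21 (depth 6)
15: left child of 20 (depth 7)
69: right child of 60 (depth 4)
43: right child of 29 (depth 3)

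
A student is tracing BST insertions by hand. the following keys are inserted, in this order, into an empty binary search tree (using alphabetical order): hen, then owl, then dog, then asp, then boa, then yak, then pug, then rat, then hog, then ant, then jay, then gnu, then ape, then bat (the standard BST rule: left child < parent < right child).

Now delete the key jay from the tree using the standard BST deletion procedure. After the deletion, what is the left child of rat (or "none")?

hen: root
owl: right child of hen (depth 1)
dog: left child of hen (depth 1)
asp: left child of dog (depth 2)
boa: right child of asp (depth 3)
yak: right child of owl (depth 2)
pug: left child of yak (depth 3)
rat: right child of pug (depth 4)
hog: left child of owl (depth 2)
ant: left child of asp (depth 3)
jay: right child of hog (depth 3)
gnu: right child of dog (depth 2)
ape: right child of ant (depth 4)
bat: left child of boa (depth 4)

Delete jay (at most one child — splice it out).
After deletion, rat's left child: none.

none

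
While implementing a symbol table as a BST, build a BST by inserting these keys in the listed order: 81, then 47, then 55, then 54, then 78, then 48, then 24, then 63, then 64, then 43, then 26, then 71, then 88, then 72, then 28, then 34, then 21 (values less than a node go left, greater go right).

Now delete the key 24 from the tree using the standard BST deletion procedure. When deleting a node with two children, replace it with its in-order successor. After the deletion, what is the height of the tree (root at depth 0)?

7

Resulting structure (node: left, right):
  81: L=47, R=88
  47: L=24, R=55
  55: L=54, R=78
  54: L=48, R=–
  78: L=63, R=–
  48: L=–, R=–
  24: L=21, R=43
  63: L=–, R=64
  64: L=–, R=71
  43: L=26, R=–
  26: L=–, R=28
  71: L=–, R=72
  88: L=–, R=–
  72: L=–, R=–
  28: L=–, R=34
  34: L=–, R=–
  21: L=–, R=–

Delete 24 (two children — replace with in-order successor).
After deletion, deepest node is 72 at depth 7.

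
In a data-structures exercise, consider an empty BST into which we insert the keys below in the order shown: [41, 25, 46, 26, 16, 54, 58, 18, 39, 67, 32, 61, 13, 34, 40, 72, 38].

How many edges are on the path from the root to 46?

1

Resulting structure (node: left, right):
  41: L=25, R=46
  25: L=16, R=26
  46: L=–, R=54
  26: L=–, R=39
  16: L=13, R=18
  54: L=–, R=58
  58: L=–, R=67
  18: L=–, R=–
  39: L=32, R=40
  67: L=61, R=72
  32: L=–, R=34
  61: L=–, R=–
  13: L=–, R=–
  34: L=–, R=38
  40: L=–, R=–
  72: L=–, R=–
  38: L=–, R=–

Path to 46: 41 → 46, which is 1 edge.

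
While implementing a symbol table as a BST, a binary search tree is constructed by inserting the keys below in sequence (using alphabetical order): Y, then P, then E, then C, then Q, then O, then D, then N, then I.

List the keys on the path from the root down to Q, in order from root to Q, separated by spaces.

Insert Y: tree is empty, so Y becomes the root.
Insert P: P < Y → go left. Place as left child of Y.
Insert E: E < Y → go left; E < P → go left. Place as left child of P.
Insert C: C < Y → go left; C < P → go left; C < E → go left. Place as left child of E.
Insert Q: Q < Y → go left; Q > P → go right. Place as right child of P.
Insert O: O < Y → go left; O < P → go left; O > E → go right. Place as right child of E.
Insert D: D < Y → go left; D < P → go left; D < E → go left; D > C → go right. Place as right child of C.
Insert N: N < Y → go left; N < P → go left; N > E → go right; N < O → go left. Place as left child of O.
Insert I: I < Y → go left; I < P → go left; I > E → go right; I < O → go left; I < N → go left. Place as left child of N.

Y P Q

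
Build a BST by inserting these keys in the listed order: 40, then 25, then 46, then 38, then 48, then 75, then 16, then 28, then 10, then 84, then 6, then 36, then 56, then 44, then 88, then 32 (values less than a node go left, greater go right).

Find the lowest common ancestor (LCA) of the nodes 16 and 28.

Insert 40: tree is empty, so 40 becomes the root.
Insert 25: 25 < 40 → go left. Place as left child of 40.
Insert 46: 46 > 40 → go right. Place as right child of 40.
Insert 38: 38 < 40 → go left; 38 > 25 → go right. Place as right child of 25.
Insert 48: 48 > 40 → go right; 48 > 46 → go right. Place as right child of 46.
Insert 75: 75 > 40 → go right; 75 > 46 → go right; 75 > 48 → go right. Place as right child of 48.
Insert 16: 16 < 40 → go left; 16 < 25 → go left. Place as left child of 25.
Insert 28: 28 < 40 → go left; 28 > 25 → go right; 28 < 38 → go left. Place as left child of 38.
Insert 10: 10 < 40 → go left; 10 < 25 → go left; 10 < 16 → go left. Place as left child of 16.
Insert 84: 84 > 40 → go right; 84 > 46 → go right; 84 > 48 → go right; 84 > 75 → go right. Place as right child of 75.
Insert 6: 6 < 40 → go left; 6 < 25 → go left; 6 < 16 → go left; 6 < 10 → go left. Place as left child of 10.
Insert 36: 36 < 40 → go left; 36 > 25 → go right; 36 < 38 → go left; 36 > 28 → go right. Place as right child of 28.
Insert 56: 56 > 40 → go right; 56 > 46 → go right; 56 > 48 → go right; 56 < 75 → go left. Place as left child of 75.
Insert 44: 44 > 40 → go right; 44 < 46 → go left. Place as left child of 46.
Insert 88: 88 > 40 → go right; 88 > 46 → go right; 88 > 48 → go right; 88 > 75 → go right; 88 > 84 → go right. Place as right child of 84.
Insert 32: 32 < 40 → go left; 32 > 25 → go right; 32 < 38 → go left; 32 > 28 → go right; 32 < 36 → go left. Place as left child of 36.

Path to 16: 40 → 25 → 16
Path to 28: 40 → 25 → 38 → 28
The paths share a prefix ending at 25, then split left and right.

25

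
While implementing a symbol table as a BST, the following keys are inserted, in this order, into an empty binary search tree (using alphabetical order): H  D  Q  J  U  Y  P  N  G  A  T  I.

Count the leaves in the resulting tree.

6

Insert H: tree is empty, so H becomes the root.
Insert D: D < H → go left. Place as left child of H.
Insert Q: Q > H → go right. Place as right child of H.
Insert J: J > H → go right; J < Q → go left. Place as left child of Q.
Insert U: U > H → go right; U > Q → go right. Place as right child of Q.
Insert Y: Y > H → go right; Y > Q → go right; Y > U → go right. Place as right child of U.
Insert P: P > H → go right; P < Q → go left; P > J → go right. Place as right child of J.
Insert N: N > H → go right; N < Q → go left; N > J → go right; N < P → go left. Place as left child of P.
Insert G: G < H → go left; G > D → go right. Place as right child of D.
Insert A: A < H → go left; A < D → go left. Place as left child of D.
Insert T: T > H → go right; T > Q → go right; T < U → go left. Place as left child of U.
Insert I: I > H → go right; I < Q → go left; I < J → go left. Place as left child of J.

Leaves: A, G, I, N, T, Y — 6 in total.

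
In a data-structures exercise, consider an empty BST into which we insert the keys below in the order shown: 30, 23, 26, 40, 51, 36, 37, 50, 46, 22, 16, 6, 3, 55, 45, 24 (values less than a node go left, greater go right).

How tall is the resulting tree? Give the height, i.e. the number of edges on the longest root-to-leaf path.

5

Insert 30: tree is empty, so 30 becomes the root.
Insert 23: 23 < 30 → go left. Place as left child of 30.
Insert 26: 26 < 30 → go left; 26 > 23 → go right. Place as right child of 23.
Insert 40: 40 > 30 → go right. Place as right child of 30.
Insert 51: 51 > 30 → go right; 51 > 40 → go right. Place as right child of 40.
Insert 36: 36 > 30 → go right; 36 < 40 → go left. Place as left child of 40.
Insert 37: 37 > 30 → go right; 37 < 40 → go left; 37 > 36 → go right. Place as right child of 36.
Insert 50: 50 > 30 → go right; 50 > 40 → go right; 50 < 51 → go left. Place as left child of 51.
Insert 46: 46 > 30 → go right; 46 > 40 → go right; 46 < 51 → go left; 46 < 50 → go left. Place as left child of 50.
Insert 22: 22 < 30 → go left; 22 < 23 → go left. Place as left child of 23.
Insert 16: 16 < 30 → go left; 16 < 23 → go left; 16 < 22 → go left. Place as left child of 22.
Insert 6: 6 < 30 → go left; 6 < 23 → go left; 6 < 22 → go left; 6 < 16 → go left. Place as left child of 16.
Insert 3: 3 < 30 → go left; 3 < 23 → go left; 3 < 22 → go left; 3 < 16 → go left; 3 < 6 → go left. Place as left child of 6.
Insert 55: 55 > 30 → go right; 55 > 40 → go right; 55 > 51 → go right. Place as right child of 51.
Insert 45: 45 > 30 → go right; 45 > 40 → go right; 45 < 51 → go left; 45 < 50 → go left; 45 < 46 → go left. Place as left child of 46.
Insert 24: 24 < 30 → go left; 24 > 23 → go right; 24 < 26 → go left. Place as left child of 26.

The deepest node is 3 at depth 5.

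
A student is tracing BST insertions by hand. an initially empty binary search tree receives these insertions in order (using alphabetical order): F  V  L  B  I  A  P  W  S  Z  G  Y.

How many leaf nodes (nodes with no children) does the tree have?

Insert F: tree is empty, so F becomes the root.
Insert V: V > F → go right. Place as right child of F.
Insert L: L > F → go right; L < V → go left. Place as left child of V.
Insert B: B < F → go left. Place as left child of F.
Insert I: I > F → go right; I < V → go left; I < L → go left. Place as left child of L.
Insert A: A < F → go left; A < B → go left. Place as left child of B.
Insert P: P > F → go right; P < V → go left; P > L → go right. Place as right child of L.
Insert W: W > F → go right; W > V → go right. Place as right child of V.
Insert S: S > F → go right; S < V → go left; S > L → go right; S > P → go right. Place as right child of P.
Insert Z: Z > F → go right; Z > V → go right; Z > W → go right. Place as right child of W.
Insert G: G > F → go right; G < V → go left; G < L → go left; G < I → go left. Place as left child of I.
Insert Y: Y > F → go right; Y > V → go right; Y > W → go right; Y < Z → go left. Place as left child of Z.

Leaves: A, G, S, Y — 4 in total.

4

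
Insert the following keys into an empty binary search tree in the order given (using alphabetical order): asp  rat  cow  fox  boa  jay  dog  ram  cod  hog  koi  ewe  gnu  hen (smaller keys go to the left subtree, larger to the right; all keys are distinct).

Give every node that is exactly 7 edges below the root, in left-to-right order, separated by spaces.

Insert asp: tree is empty, so asp becomes the root.
Insert rat: rat > asp → go right. Place as right child of asp.
Insert cow: cow > asp → go right; cow < rat → go left. Place as left child of rat.
Insert fox: fox > asp → go right; fox < rat → go left; fox > cow → go right. Place as right child of cow.
Insert boa: boa > asp → go right; boa < rat → go left; boa < cow → go left. Place as left child of cow.
Insert jay: jay > asp → go right; jay < rat → go left; jay > cow → go right; jay > fox → go right. Place as right child of fox.
Insert dog: dog > asp → go right; dog < rat → go left; dog > cow → go right; dog < fox → go left. Place as left child of fox.
Insert ram: ram > asp → go right; ram < rat → go left; ram > cow → go right; ram > fox → go right; ram > jay → go right. Place as right child of jay.
Insert cod: cod > asp → go right; cod < rat → go left; cod < cow → go left; cod > boa → go right. Place as right child of boa.
Insert hog: hog > asp → go right; hog < rat → go left; hog > cow → go right; hog > fox → go right; hog < jay → go left. Place as left child of jay.
Insert koi: koi > asp → go right; koi < rat → go left; koi > cow → go right; koi > fox → go right; koi > jay → go right; koi < ram → go left. Place as left child of ram.
Insert ewe: ewe > asp → go right; ewe < rat → go left; ewe > cow → go right; ewe < fox → go left; ewe > dog → go right. Place as right child of dog.
Insert gnu: gnu > asp → go right; gnu < rat → go left; gnu > cow → go right; gnu > fox → go right; gnu < jay → go left; gnu < hog → go left. Place as left child of hog.
Insert hen: hen > asp → go right; hen < rat → go left; hen > cow → go right; hen > fox → go right; hen < jay → go left; hen < hog → go left; hen > gnu → go right. Place as right child of gnu.

hen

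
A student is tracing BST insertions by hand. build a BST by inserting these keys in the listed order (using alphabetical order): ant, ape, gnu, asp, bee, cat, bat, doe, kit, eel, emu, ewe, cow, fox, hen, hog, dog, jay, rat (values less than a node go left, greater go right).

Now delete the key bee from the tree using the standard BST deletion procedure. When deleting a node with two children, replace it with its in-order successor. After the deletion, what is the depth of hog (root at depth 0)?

5

Insert ant: tree is empty, so ant becomes the root.
Insert ape: ape > ant → go right. Place as right child of ant.
Insert gnu: gnu > ant → go right; gnu > ape → go right. Place as right child of ape.
Insert asp: asp > ant → go right; asp > ape → go right; asp < gnu → go left. Place as left child of gnu.
Insert bee: bee > ant → go right; bee > ape → go right; bee < gnu → go left; bee > asp → go right. Place as right child of asp.
Insert cat: cat > ant → go right; cat > ape → go right; cat < gnu → go left; cat > asp → go right; cat > bee → go right. Place as right child of bee.
Insert bat: bat > ant → go right; bat > ape → go right; bat < gnu → go left; bat > asp → go right; bat < bee → go left. Place as left child of bee.
Insert doe: doe > ant → go right; doe > ape → go right; doe < gnu → go left; doe > asp → go right; doe > bee → go right; doe > cat → go right. Place as right child of cat.
Insert kit: kit > ant → go right; kit > ape → go right; kit > gnu → go right. Place as right child of gnu.
Insert eel: eel > ant → go right; eel > ape → go right; eel < gnu → go left; eel > asp → go right; eel > bee → go right; eel > cat → go right; eel > doe → go right. Place as right child of doe.
Insert emu: emu > ant → go right; emu > ape → go right; emu < gnu → go left; emu > asp → go right; emu > bee → go right; emu > cat → go right; emu > doe → go right; emu > eel → go right. Place as right child of eel.
Insert ewe: ewe > ant → go right; ewe > ape → go right; ewe < gnu → go left; ewe > asp → go right; ewe > bee → go right; ewe > cat → go right; ewe > doe → go right; ewe > eel → go right; ewe > emu → go right. Place as right child of emu.
Insert cow: cow > ant → go right; cow > ape → go right; cow < gnu → go left; cow > asp → go right; cow > bee → go right; cow > cat → go right; cow < doe → go left. Place as left child of doe.
Insert fox: fox > ant → go right; fox > ape → go right; fox < gnu → go left; fox > asp → go right; fox > bee → go right; fox > cat → go right; fox > doe → go right; fox > eel → go right; fox > emu → go right; fox > ewe → go right. Place as right child of ewe.
Insert hen: hen > ant → go right; hen > ape → go right; hen > gnu → go right; hen < kit → go left. Place as left child of kit.
Insert hog: hog > ant → go right; hog > ape → go right; hog > gnu → go right; hog < kit → go left; hog > hen → go right. Place as right child of hen.
Insert dog: dog > ant → go right; dog > ape → go right; dog < gnu → go left; dog > asp → go right; dog > bee → go right; dog > cat → go right; dog > doe → go right; dog < eel → go left. Place as left child of eel.
Insert jay: jay > ant → go right; jay > ape → go right; jay > gnu → go right; jay < kit → go left; jay > hen → go right; jay > hog → go right. Place as right child of hog.
Insert rat: rat > ant → go right; rat > ape → go right; rat > gnu → go right; rat > kit → go right. Place as right child of kit.

Delete bee (two children — replace with in-order successor).
After deletion, path to hog: ant → ape → gnu → kit → hen → hog.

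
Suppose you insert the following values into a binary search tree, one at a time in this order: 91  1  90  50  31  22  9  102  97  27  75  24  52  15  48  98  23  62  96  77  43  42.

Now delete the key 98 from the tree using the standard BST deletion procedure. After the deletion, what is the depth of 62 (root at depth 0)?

Resulting structure (node: left, right):
  91: L=1, R=102
  1: L=–, R=90
  90: L=50, R=–
  50: L=31, R=75
  31: L=22, R=48
  22: L=9, R=27
  9: L=–, R=15
  102: L=97, R=–
  97: L=96, R=98
  27: L=24, R=–
  75: L=52, R=77
  24: L=23, R=–
  52: L=–, R=62
  15: L=–, R=–
  48: L=43, R=–
  98: L=–, R=–
  23: L=–, R=–
  62: L=–, R=–
  96: L=–, R=–
  77: L=–, R=–
  43: L=42, R=–
  42: L=–, R=–

Delete 98 (at most one child — splice it out).
After deletion, path to 62: 91 → 1 → 90 → 50 → 75 → 52 → 62.

6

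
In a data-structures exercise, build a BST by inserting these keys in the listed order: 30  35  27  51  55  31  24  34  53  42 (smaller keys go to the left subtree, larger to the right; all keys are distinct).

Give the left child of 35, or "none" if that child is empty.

30: root
35: right child of 30 (depth 1)
27: left child of 30 (depth 1)
51: right child of 35 (depth 2)
55: right child of 51 (depth 3)
31: left child of 35 (depth 2)
24: left child of 27 (depth 2)
34: right child of 31 (depth 3)
53: left child of 55 (depth 4)
42: left child of 51 (depth 3)

31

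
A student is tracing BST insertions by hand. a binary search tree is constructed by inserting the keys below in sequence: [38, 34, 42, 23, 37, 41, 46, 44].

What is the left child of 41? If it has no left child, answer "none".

Resulting structure (node: left, right):
  38: L=34, R=42
  34: L=23, R=37
  42: L=41, R=46
  23: L=–, R=–
  37: L=–, R=–
  41: L=–, R=–
  46: L=44, R=–
  44: L=–, R=–

none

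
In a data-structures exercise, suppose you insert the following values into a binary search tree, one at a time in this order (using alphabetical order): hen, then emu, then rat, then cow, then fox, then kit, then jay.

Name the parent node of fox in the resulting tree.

emu

hen: root
emu: left child of hen (depth 1)
rat: right child of hen (depth 1)
cow: left child of emu (depth 2)
fox: right child of emu (depth 2)
kit: left child of rat (depth 2)
jay: left child of kit (depth 3)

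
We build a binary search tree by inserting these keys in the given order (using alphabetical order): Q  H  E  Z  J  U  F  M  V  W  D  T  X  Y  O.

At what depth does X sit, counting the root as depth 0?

Resulting structure (node: left, right):
  Q: L=H, R=Z
  H: L=E, R=J
  E: L=D, R=F
  Z: L=U, R=–
  J: L=–, R=M
  U: L=T, R=V
  F: L=–, R=–
  M: L=–, R=O
  V: L=–, R=W
  W: L=–, R=X
  D: L=–, R=–
  T: L=–, R=–
  X: L=–, R=Y
  Y: L=–, R=–
  O: L=–, R=–

Path to X: Q → Z → U → V → W → X, which is 5 edges.

5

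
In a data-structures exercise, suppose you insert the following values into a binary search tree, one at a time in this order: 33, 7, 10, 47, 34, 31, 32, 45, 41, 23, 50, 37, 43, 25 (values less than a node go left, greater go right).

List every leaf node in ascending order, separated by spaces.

25 32 37 43 50

33: root
7: left child of 33 (depth 1)
10: right child of 7 (depth 2)
47: right child of 33 (depth 1)
34: left child of 47 (depth 2)
31: right child of 10 (depth 3)
32: right child of 31 (depth 4)
45: right child of 34 (depth 3)
41: left child of 45 (depth 4)
23: left child of 31 (depth 4)
50: right child of 47 (depth 2)
37: left child of 41 (depth 5)
43: right child of 41 (depth 5)
25: right child of 23 (depth 5)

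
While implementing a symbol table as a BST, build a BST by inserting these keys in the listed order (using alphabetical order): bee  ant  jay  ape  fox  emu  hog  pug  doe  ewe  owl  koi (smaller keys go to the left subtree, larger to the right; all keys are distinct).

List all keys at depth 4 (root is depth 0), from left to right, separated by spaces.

bee: root
ant: left child of bee (depth 1)
jay: right child of bee (depth 1)
ape: right child of ant (depth 2)
fox: left child of jay (depth 2)
emu: left child of fox (depth 3)
hog: right child of fox (depth 3)
pug: right child of jay (depth 2)
doe: left child of emu (depth 4)
ewe: right child of emu (depth 4)
owl: left child of pug (depth 3)
koi: left child of owl (depth 4)

doe ewe koi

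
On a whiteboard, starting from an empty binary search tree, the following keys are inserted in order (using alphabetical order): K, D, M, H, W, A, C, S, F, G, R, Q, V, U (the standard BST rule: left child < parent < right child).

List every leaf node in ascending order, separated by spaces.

C G Q U

Resulting structure (node: left, right):
  K: L=D, R=M
  D: L=A, R=H
  M: L=–, R=W
  H: L=F, R=–
  W: L=S, R=–
  A: L=–, R=C
  C: L=–, R=–
  S: L=R, R=V
  F: L=–, R=G
  G: L=–, R=–
  R: L=Q, R=–
  Q: L=–, R=–
  V: L=U, R=–
  U: L=–, R=–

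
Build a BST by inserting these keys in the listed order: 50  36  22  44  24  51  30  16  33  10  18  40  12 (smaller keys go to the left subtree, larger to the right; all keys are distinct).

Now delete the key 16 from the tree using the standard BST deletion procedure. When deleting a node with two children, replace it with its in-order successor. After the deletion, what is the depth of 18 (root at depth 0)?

Insert 50: tree is empty, so 50 becomes the root.
Insert 36: 36 < 50 → go left. Place as left child of 50.
Insert 22: 22 < 50 → go left; 22 < 36 → go left. Place as left child of 36.
Insert 44: 44 < 50 → go left; 44 > 36 → go right. Place as right child of 36.
Insert 24: 24 < 50 → go left; 24 < 36 → go left; 24 > 22 → go right. Place as right child of 22.
Insert 51: 51 > 50 → go right. Place as right child of 50.
Insert 30: 30 < 50 → go left; 30 < 36 → go left; 30 > 22 → go right; 30 > 24 → go right. Place as right child of 24.
Insert 16: 16 < 50 → go left; 16 < 36 → go left; 16 < 22 → go left. Place as left child of 22.
Insert 33: 33 < 50 → go left; 33 < 36 → go left; 33 > 22 → go right; 33 > 24 → go right; 33 > 30 → go right. Place as right child of 30.
Insert 10: 10 < 50 → go left; 10 < 36 → go left; 10 < 22 → go left; 10 < 16 → go left. Place as left child of 16.
Insert 18: 18 < 50 → go left; 18 < 36 → go left; 18 < 22 → go left; 18 > 16 → go right. Place as right child of 16.
Insert 40: 40 < 50 → go left; 40 > 36 → go right; 40 < 44 → go left. Place as left child of 44.
Insert 12: 12 < 50 → go left; 12 < 36 → go left; 12 < 22 → go left; 12 < 16 → go left; 12 > 10 → go right. Place as right child of 10.

Delete 16 (two children — replace with in-order successor).
After deletion, path to 18: 50 → 36 → 22 → 18.

3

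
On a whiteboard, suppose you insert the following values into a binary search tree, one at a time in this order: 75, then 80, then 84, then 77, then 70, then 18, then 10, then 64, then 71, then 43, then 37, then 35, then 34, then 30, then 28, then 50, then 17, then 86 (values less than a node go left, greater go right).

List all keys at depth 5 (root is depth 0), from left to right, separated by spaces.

37 50

Resulting structure (node: left, right):
  75: L=70, R=80
  80: L=77, R=84
  84: L=–, R=86
  77: L=–, R=–
  70: L=18, R=71
  18: L=10, R=64
  10: L=–, R=17
  64: L=43, R=–
  71: L=–, R=–
  43: L=37, R=50
  37: L=35, R=–
  35: L=34, R=–
  34: L=30, R=–
  30: L=28, R=–
  28: L=–, R=–
  50: L=–, R=–
  17: L=–, R=–
  86: L=–, R=–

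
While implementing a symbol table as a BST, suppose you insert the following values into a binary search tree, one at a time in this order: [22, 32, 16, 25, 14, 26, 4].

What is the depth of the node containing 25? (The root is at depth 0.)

2

22: root
32: right child of 22 (depth 1)
16: left child of 22 (depth 1)
25: left child of 32 (depth 2)
14: left child of 16 (depth 2)
26: right child of 25 (depth 3)
4: left child of 14 (depth 3)

Path to 25: 22 → 32 → 25, which is 2 edges.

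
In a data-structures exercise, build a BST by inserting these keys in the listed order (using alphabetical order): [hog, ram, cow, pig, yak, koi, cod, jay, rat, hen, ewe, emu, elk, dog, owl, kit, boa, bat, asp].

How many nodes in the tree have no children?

5

Resulting structure (node: left, right):
  hog: L=cow, R=ram
  ram: L=pig, R=yak
  cow: L=cod, R=hen
  pig: L=koi, R=–
  yak: L=rat, R=–
  koi: L=jay, R=owl
  cod: L=boa, R=–
  jay: L=–, R=kit
  rat: L=–, R=–
  hen: L=ewe, R=–
  ewe: L=emu, R=–
  emu: L=elk, R=–
  elk: L=dog, R=–
  dog: L=–, R=–
  owl: L=–, R=–
  kit: L=–, R=–
  boa: L=bat, R=–
  bat: L=asp, R=–
  asp: L=–, R=–

Leaves: asp, dog, kit, owl, rat — 5 in total.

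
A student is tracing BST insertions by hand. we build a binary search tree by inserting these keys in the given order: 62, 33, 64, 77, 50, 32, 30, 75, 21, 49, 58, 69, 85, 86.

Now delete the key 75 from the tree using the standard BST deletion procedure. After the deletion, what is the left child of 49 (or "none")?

none

62: root
33: left child of 62 (depth 1)
64: right child of 62 (depth 1)
77: right child of 64 (depth 2)
50: right child of 33 (depth 2)
32: left child of 33 (depth 2)
30: left child of 32 (depth 3)
75: left child of 77 (depth 3)
21: left child of 30 (depth 4)
49: left child of 50 (depth 3)
58: right child of 50 (depth 3)
69: left child of 75 (depth 4)
85: right child of 77 (depth 3)
86: right child of 85 (depth 4)

Delete 75 (at most one child — splice it out).
After deletion, 49's left child: none.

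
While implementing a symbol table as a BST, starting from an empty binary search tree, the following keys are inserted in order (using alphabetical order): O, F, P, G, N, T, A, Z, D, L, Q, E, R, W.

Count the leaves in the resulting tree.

4

Resulting structure (node: left, right):
  O: L=F, R=P
  F: L=A, R=G
  P: L=–, R=T
  G: L=–, R=N
  N: L=L, R=–
  T: L=Q, R=Z
  A: L=–, R=D
  Z: L=W, R=–
  D: L=–, R=E
  L: L=–, R=–
  Q: L=–, R=R
  E: L=–, R=–
  R: L=–, R=–
  W: L=–, R=–

Leaves: E, L, R, W — 4 in total.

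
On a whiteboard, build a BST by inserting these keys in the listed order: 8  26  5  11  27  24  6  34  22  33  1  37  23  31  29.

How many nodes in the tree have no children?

5

8: root
26: right child of 8 (depth 1)
5: left child of 8 (depth 1)
11: left child of 26 (depth 2)
27: right child of 26 (depth 2)
24: right child of 11 (depth 3)
6: right child of 5 (depth 2)
34: right child of 27 (depth 3)
22: left child of 24 (depth 4)
33: left child of 34 (depth 4)
1: left child of 5 (depth 2)
37: right child of 34 (depth 4)
23: right child of 22 (depth 5)
31: left child of 33 (depth 5)
29: left child of 31 (depth 6)

Leaves: 1, 6, 23, 29, 37 — 5 in total.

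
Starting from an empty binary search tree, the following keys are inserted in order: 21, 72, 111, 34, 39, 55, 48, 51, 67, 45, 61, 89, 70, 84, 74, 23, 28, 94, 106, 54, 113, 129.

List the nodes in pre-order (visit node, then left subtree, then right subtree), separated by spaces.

21: root
72: right child of 21 (depth 1)
111: right child of 72 (depth 2)
34: left child of 72 (depth 2)
39: right child of 34 (depth 3)
55: right child of 39 (depth 4)
48: left child of 55 (depth 5)
51: right child of 48 (depth 6)
67: right child of 55 (depth 5)
45: left child of 48 (depth 6)
61: left child of 67 (depth 6)
89: left child of 111 (depth 3)
70: right child of 67 (depth 6)
84: left child of 89 (depth 4)
74: left child of 84 (depth 5)
23: left child of 34 (depth 3)
28: right child of 23 (depth 4)
94: right child of 89 (depth 4)
106: right child of 94 (depth 5)
54: right child of 51 (depth 7)
113: right child of 111 (depth 3)
129: right child of 113 (depth 4)

21 72 34 23 28 39 55 48 45 51 54 67 61 70 111 89 84 74 94 106 113 129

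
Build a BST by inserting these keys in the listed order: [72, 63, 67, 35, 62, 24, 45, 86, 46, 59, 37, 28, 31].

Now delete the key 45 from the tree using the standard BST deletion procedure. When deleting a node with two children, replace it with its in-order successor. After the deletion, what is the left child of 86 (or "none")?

none

Insert 72: tree is empty, so 72 becomes the root.
Insert 63: 63 < 72 → go left. Place as left child of 72.
Insert 67: 67 < 72 → go left; 67 > 63 → go right. Place as right child of 63.
Insert 35: 35 < 72 → go left; 35 < 63 → go left. Place as left child of 63.
Insert 62: 62 < 72 → go left; 62 < 63 → go left; 62 > 35 → go right. Place as right child of 35.
Insert 24: 24 < 72 → go left; 24 < 63 → go left; 24 < 35 → go left. Place as left child of 35.
Insert 45: 45 < 72 → go left; 45 < 63 → go left; 45 > 35 → go right; 45 < 62 → go left. Place as left child of 62.
Insert 86: 86 > 72 → go right. Place as right child of 72.
Insert 46: 46 < 72 → go left; 46 < 63 → go left; 46 > 35 → go right; 46 < 62 → go left; 46 > 45 → go right. Place as right child of 45.
Insert 59: 59 < 72 → go left; 59 < 63 → go left; 59 > 35 → go right; 59 < 62 → go left; 59 > 45 → go right; 59 > 46 → go right. Place as right child of 46.
Insert 37: 37 < 72 → go left; 37 < 63 → go left; 37 > 35 → go right; 37 < 62 → go left; 37 < 45 → go left. Place as left child of 45.
Insert 28: 28 < 72 → go left; 28 < 63 → go left; 28 < 35 → go left; 28 > 24 → go right. Place as right child of 24.
Insert 31: 31 < 72 → go left; 31 < 63 → go left; 31 < 35 → go left; 31 > 24 → go right; 31 > 28 → go right. Place as right child of 28.

Delete 45 (two children — replace with in-order successor).
After deletion, 86's left child: none.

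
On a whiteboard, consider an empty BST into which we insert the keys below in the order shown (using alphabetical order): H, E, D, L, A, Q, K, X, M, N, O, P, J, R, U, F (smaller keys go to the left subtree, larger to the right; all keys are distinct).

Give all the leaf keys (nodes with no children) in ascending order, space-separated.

Insert H: tree is empty, so H becomes the root.
Insert E: E < H → go left. Place as left child of H.
Insert D: D < H → go left; D < E → go left. Place as left child of E.
Insert L: L > H → go right. Place as right child of H.
Insert A: A < H → go left; A < E → go left; A < D → go left. Place as left child of D.
Insert Q: Q > H → go right; Q > L → go right. Place as right child of L.
Insert K: K > H → go right; K < L → go left. Place as left child of L.
Insert X: X > H → go right; X > L → go right; X > Q → go right. Place as right child of Q.
Insert M: M > H → go right; M > L → go right; M < Q → go left. Place as left child of Q.
Insert N: N > H → go right; N > L → go right; N < Q → go left; N > M → go right. Place as right child of M.
Insert O: O > H → go right; O > L → go right; O < Q → go left; O > M → go right; O > N → go right. Place as right child of N.
Insert P: P > H → go right; P > L → go right; P < Q → go left; P > M → go right; P > N → go right; P > O → go right. Place as right child of O.
Insert J: J > H → go right; J < L → go left; J < K → go left. Place as left child of K.
Insert R: R > H → go right; R > L → go right; R > Q → go right; R < X → go left. Place as left child of X.
Insert U: U > H → go right; U > L → go right; U > Q → go right; U < X → go left; U > R → go right. Place as right child of R.
Insert F: F < H → go left; F > E → go right. Place as right child of E.

A F J P U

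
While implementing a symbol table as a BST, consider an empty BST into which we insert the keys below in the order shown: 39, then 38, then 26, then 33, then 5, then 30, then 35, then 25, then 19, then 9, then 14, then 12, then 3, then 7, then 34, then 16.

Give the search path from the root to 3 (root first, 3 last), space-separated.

39 38 26 5 3

Resulting structure (node: left, right):
  39: L=38, R=–
  38: L=26, R=–
  26: L=5, R=33
  33: L=30, R=35
  5: L=3, R=25
  30: L=–, R=–
  35: L=34, R=–
  25: L=19, R=–
  19: L=9, R=–
  9: L=7, R=14
  14: L=12, R=16
  12: L=–, R=–
  3: L=–, R=–
  7: L=–, R=–
  34: L=–, R=–
  16: L=–, R=–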